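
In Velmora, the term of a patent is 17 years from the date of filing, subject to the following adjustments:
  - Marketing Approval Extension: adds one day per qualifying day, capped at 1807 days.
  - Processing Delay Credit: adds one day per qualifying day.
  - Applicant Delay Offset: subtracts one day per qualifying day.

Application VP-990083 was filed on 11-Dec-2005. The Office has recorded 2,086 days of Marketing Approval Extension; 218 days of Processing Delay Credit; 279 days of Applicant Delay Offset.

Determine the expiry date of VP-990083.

2027-09-22

Base term: filing date + 17 years → 11 December 2022.
Marketing Approval Extension: 2086 days claimed exceeds the 1807-day cap, so +1807 days → 22 November 2027.
Processing Delay Credit: +218 days → 27 June 2028.
Applicant Delay Offset: −279 days → 22 September 2027.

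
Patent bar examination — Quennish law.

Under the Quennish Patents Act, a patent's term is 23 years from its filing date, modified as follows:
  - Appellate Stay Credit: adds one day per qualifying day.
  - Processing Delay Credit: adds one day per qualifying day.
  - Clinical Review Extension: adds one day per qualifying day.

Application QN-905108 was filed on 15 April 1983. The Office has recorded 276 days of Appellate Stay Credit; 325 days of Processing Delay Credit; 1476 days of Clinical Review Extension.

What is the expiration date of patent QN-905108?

Base term: filing date + 23 years → 15 April 2006.
Appellate Stay Credit: +276 days → 16 January 2007.
Processing Delay Credit: +325 days → 7 December 2007.
Clinical Review Extension: +1476 days → 22 December 2011.

2011-12-22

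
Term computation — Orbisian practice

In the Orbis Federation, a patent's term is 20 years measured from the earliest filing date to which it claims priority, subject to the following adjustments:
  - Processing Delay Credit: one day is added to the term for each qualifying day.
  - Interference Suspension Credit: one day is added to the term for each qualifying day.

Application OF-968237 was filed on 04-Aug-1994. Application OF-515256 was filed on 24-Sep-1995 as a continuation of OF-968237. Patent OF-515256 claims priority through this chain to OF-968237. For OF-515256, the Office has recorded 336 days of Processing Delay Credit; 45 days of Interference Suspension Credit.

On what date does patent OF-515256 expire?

Earliest priority filing: 4 August 1994.
Base term: 4 August 1994 + 20 years → 4 August 2014.
Processing Delay Credit: +336 days → 6 July 2015.
Interference Suspension Credit: +45 days → 20 August 2015.

2015-08-20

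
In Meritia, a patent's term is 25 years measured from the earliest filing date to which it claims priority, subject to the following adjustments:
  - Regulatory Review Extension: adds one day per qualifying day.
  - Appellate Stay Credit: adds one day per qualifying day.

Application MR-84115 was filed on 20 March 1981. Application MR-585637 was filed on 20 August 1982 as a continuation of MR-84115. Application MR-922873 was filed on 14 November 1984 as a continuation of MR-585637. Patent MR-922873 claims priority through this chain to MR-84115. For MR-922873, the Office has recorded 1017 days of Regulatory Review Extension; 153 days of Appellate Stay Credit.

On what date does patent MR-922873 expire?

June 2, 2009

Earliest priority filing: 20 March 1981.
Base term: 20 March 1981 + 25 years → 20 March 2006.
Regulatory Review Extension: +1017 days → 31 December 2008.
Appellate Stay Credit: +153 days → 2 June 2009.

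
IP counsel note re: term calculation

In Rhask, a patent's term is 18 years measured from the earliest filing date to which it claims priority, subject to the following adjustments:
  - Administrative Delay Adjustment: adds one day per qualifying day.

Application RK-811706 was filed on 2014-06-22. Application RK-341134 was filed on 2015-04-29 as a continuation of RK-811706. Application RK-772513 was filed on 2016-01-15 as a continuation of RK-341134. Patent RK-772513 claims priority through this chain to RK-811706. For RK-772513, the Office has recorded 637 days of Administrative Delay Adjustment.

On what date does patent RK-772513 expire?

Earliest priority filing: 22 June 2014.
Base term: 22 June 2014 + 18 years → 22 June 2032.
Administrative Delay Adjustment: +637 days → 21 March 2034.

March 21, 2034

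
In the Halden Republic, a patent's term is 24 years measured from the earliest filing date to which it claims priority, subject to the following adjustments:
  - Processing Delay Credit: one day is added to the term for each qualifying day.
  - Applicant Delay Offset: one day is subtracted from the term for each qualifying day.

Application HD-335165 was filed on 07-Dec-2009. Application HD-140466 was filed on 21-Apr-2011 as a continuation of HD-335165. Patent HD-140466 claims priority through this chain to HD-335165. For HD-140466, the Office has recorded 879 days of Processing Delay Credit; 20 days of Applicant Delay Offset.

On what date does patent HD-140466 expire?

April 14, 2036

Earliest priority filing: 7 December 2009.
Base term: 7 December 2009 + 24 years → 7 December 2033.
Processing Delay Credit: +879 days → 4 May 2036.
Applicant Delay Offset: −20 days → 14 April 2036.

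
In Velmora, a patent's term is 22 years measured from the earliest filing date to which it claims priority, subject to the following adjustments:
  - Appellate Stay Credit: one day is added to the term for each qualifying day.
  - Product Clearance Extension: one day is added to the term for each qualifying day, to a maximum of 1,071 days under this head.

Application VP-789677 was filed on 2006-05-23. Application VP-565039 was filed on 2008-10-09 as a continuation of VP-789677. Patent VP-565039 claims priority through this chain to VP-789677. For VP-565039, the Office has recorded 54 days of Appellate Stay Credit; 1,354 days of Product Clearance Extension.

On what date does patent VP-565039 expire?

Earliest priority filing: 23 May 2006.
Base term: 23 May 2006 + 22 years → 23 May 2028.
Appellate Stay Credit: +54 days → 16 July 2028.
Product Clearance Extension: 1354 days claimed exceeds the 1071-day cap, so +1071 days → 22 June 2031.

2031-06-22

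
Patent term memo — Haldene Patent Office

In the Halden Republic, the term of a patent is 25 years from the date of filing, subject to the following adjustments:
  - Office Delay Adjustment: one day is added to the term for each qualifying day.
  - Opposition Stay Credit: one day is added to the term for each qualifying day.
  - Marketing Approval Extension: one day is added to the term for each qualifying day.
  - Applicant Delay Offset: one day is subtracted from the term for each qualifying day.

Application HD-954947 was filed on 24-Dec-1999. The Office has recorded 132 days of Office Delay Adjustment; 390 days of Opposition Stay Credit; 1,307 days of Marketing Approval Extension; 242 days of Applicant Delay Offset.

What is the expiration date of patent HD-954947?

Base term: filing date + 25 years → 24 December 2024.
Office Delay Adjustment: +132 days → 5 May 2025.
Opposition Stay Credit: +390 days → 30 May 2026.
Marketing Approval Extension: +1307 days → 27 December 2029.
Applicant Delay Offset: −242 days → 29 April 2029.

April 29, 2029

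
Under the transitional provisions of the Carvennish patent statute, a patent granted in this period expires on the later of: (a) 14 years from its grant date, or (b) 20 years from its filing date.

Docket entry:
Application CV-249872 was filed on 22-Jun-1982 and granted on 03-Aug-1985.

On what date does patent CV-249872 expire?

June 22, 2002

(a) grant + 14 years → 3 August 1999.
(b) filing + 20 years → 22 June 2002.
Later of the two: 22 June 2002.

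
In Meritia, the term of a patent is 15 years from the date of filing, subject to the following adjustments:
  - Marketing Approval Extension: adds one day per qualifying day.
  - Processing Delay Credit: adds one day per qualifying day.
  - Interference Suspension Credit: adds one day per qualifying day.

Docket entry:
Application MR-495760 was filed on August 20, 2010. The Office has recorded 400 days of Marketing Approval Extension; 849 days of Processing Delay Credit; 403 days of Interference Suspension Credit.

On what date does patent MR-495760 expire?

February 27, 2030

Base term: filing date + 15 years → 20 August 2025.
Marketing Approval Extension: +400 days → 24 September 2026.
Processing Delay Credit: +849 days → 20 January 2029.
Interference Suspension Credit: +403 days → 27 February 2030.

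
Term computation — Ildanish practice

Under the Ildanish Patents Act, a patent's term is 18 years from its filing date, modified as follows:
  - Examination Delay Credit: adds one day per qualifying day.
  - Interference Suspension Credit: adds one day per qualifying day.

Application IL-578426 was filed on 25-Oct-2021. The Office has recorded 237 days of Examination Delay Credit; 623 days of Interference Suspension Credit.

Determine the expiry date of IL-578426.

Base term: filing date + 18 years → 25 October 2039.
Examination Delay Credit: +237 days → 18 June 2040.
Interference Suspension Credit: +623 days → 3 March 2042.

2042-03-03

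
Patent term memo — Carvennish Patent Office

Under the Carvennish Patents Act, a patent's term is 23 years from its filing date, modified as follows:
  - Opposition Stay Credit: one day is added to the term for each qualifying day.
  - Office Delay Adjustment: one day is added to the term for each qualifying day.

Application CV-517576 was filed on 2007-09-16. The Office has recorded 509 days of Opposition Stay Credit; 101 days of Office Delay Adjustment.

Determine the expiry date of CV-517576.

May 18, 2032

Base term: filing date + 23 years → 16 September 2030.
Opposition Stay Credit: +509 days → 7 February 2032.
Office Delay Adjustment: +101 days → 18 May 2032.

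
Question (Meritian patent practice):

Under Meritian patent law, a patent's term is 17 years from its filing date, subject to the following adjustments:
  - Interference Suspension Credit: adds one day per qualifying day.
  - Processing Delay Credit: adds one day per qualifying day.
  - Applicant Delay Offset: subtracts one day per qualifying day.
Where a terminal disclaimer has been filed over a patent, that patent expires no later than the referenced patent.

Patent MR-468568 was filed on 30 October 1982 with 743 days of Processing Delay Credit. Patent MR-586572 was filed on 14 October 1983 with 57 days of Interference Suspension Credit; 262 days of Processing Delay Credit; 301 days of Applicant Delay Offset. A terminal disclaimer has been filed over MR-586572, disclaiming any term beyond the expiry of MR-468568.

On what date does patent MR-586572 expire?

2000-11-01

Natural term of MR-586572:
  Base: filing + 17 years → 14 October 2000.
  Interference Suspension Credit: +57 days → 10 December 2000.
  Processing Delay Credit: +262 days → 29 August 2001.
  Applicant Delay Offset: −301 days → 1 November 2000.
Expiry of referenced patent MR-468568:
  Base: filing + 17 years → 30 October 1999.
  Processing Delay Credit: +743 days → 11 November 2001.
Terminal disclaimer: MR-586572 expires on the earlier of 1 November 2000 and 11 November 2001.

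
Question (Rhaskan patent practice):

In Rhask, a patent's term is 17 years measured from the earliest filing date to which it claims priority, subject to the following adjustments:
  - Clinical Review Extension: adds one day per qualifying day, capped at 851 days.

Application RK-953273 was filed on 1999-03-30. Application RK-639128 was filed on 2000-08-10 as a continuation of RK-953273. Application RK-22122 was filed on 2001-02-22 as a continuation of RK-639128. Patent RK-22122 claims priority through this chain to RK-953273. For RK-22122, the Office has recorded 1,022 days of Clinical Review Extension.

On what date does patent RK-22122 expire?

2018-07-29

Earliest priority filing: 30 March 1999.
Base term: 30 March 1999 + 17 years → 30 March 2016.
Clinical Review Extension: 1022 days claimed exceeds the 851-day cap, so +851 days → 29 July 2018.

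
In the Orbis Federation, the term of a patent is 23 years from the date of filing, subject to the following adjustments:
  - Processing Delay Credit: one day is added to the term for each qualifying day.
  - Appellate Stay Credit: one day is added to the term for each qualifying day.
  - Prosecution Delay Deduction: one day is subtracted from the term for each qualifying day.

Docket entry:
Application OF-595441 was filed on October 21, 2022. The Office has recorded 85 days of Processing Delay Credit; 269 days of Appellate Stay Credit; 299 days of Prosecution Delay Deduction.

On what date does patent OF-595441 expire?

Base term: filing date + 23 years → 21 October 2045.
Processing Delay Credit: +85 days → 14 January 2046.
Appellate Stay Credit: +269 days → 10 October 2046.
Prosecution Delay Deduction: −299 days → 15 December 2045.

December 15, 2045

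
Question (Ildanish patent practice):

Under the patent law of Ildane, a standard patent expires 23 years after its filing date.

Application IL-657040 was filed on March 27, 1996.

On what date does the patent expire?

Filing date + 23 years → 27 March 2019.

March 27, 2019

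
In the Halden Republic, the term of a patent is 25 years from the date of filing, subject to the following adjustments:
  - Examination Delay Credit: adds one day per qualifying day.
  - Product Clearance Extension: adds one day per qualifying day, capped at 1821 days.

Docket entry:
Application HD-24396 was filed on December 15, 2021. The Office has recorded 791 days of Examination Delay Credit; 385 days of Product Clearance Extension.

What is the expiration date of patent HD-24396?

Base term: filing date + 25 years → 15 December 2046.
Examination Delay Credit: +791 days → 13 February 2049.
Product Clearance Extension: 385 days (within the 1821-day cap) → +385 days → 5 March 2050.

March 5, 2050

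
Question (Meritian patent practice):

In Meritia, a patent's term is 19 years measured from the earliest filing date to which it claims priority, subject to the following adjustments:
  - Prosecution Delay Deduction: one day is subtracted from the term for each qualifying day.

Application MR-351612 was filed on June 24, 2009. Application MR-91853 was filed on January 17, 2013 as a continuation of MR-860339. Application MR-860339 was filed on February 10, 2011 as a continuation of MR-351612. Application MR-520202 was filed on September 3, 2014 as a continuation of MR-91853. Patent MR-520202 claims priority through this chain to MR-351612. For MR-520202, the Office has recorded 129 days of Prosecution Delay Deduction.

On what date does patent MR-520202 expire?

February 16, 2028

Earliest priority filing: 24 June 2009.
Base term: 24 June 2009 + 19 years → 24 June 2028.
Prosecution Delay Deduction: −129 days → 16 February 2028.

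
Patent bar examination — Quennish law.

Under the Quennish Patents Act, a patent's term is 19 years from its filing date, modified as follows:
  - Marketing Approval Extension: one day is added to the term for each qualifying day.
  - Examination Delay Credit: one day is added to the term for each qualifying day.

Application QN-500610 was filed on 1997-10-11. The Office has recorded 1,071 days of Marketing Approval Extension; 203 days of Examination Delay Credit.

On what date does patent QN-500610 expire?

Base term: filing date + 19 years → 11 October 2016.
Marketing Approval Extension: +1071 days → 17 September 2019.
Examination Delay Credit: +203 days → 7 April 2020.

2020-04-07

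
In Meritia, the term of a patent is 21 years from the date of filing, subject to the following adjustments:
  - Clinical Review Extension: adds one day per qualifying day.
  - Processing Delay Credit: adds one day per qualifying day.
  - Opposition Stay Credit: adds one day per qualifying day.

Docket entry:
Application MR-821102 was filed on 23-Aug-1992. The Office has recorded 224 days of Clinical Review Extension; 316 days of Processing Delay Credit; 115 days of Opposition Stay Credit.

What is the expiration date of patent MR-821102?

Base term: filing date + 21 years → 23 August 2013.
Clinical Review Extension: +224 days → 4 April 2014.
Processing Delay Credit: +316 days → 14 February 2015.
Opposition Stay Credit: +115 days → 9 June 2015.

2015-06-09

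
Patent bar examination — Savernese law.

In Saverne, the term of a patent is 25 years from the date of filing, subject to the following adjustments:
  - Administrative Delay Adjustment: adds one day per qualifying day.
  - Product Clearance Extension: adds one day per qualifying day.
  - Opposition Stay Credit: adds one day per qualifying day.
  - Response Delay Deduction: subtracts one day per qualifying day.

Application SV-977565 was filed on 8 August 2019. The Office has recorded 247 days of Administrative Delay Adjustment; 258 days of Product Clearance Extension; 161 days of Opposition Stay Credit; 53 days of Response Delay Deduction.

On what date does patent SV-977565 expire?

2046-04-13

Base term: filing date + 25 years → 8 August 2044.
Administrative Delay Adjustment: +247 days → 12 April 2045.
Product Clearance Extension: +258 days → 26 December 2045.
Opposition Stay Credit: +161 days → 5 June 2046.
Response Delay Deduction: −53 days → 13 April 2046.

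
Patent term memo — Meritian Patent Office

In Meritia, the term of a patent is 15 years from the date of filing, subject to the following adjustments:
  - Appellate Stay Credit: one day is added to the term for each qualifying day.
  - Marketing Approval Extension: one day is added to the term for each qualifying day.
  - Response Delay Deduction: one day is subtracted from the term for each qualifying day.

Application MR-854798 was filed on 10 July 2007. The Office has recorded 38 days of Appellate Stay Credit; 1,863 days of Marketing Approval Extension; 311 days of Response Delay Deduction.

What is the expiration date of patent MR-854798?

2026-11-16

Base term: filing date + 15 years → 10 July 2022.
Appellate Stay Credit: +38 days → 17 August 2022.
Marketing Approval Extension: +1863 days → 23 September 2027.
Response Delay Deduction: −311 days → 16 November 2026.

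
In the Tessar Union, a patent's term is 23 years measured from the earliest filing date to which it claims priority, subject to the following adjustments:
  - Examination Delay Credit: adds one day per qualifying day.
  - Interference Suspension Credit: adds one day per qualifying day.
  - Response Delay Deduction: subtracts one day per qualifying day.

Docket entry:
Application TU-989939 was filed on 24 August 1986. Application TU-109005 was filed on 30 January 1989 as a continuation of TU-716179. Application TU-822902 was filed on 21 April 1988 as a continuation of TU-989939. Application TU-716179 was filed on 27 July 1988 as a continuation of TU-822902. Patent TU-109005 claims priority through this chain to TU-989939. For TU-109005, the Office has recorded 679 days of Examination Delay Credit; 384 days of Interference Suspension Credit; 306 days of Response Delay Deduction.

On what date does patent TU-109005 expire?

Earliest priority filing: 24 August 1986.
Base term: 24 August 1986 + 23 years → 24 August 2009.
Examination Delay Credit: +679 days → 4 July 2011.
Interference Suspension Credit: +384 days → 22 July 2012.
Response Delay Deduction: −306 days → 20 September 2011.

September 20, 2011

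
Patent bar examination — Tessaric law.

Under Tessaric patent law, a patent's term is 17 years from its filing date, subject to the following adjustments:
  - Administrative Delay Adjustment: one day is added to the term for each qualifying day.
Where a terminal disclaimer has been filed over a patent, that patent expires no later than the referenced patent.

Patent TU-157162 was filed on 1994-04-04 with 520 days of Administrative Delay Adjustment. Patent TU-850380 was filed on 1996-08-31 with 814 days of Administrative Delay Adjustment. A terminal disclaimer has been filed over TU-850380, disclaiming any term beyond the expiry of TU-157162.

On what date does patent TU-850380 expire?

2012-09-05

Natural term of TU-850380:
  Base: filing + 17 years → 31 August 2013.
  Administrative Delay Adjustment: +814 days → 23 November 2015.
Expiry of referenced patent TU-157162:
  Base: filing + 17 years → 4 April 2011.
  Administrative Delay Adjustment: +520 days → 5 September 2012.
Terminal disclaimer: TU-850380 expires on the earlier of 23 November 2015 and 5 September 2012.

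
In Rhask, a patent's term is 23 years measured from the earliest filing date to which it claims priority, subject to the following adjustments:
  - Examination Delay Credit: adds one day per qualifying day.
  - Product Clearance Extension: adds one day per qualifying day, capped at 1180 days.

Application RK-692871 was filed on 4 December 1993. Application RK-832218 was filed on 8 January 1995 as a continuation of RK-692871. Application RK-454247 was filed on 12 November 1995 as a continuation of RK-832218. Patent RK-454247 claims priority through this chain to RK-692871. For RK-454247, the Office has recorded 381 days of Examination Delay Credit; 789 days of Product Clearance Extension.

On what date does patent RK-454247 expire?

Earliest priority filing: 4 December 1993.
Base term: 4 December 1993 + 23 years → 4 December 2016.
Examination Delay Credit: +381 days → 20 December 2017.
Product Clearance Extension: 789 days (within the 1180-day cap) → +789 days → 17 February 2020.

February 17, 2020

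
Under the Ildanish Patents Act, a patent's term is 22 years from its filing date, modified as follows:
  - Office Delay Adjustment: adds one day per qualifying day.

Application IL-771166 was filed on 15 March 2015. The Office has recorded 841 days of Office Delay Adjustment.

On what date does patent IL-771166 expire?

July 4, 2039

Base term: filing date + 22 years → 15 March 2037.
Office Delay Adjustment: +841 days → 4 July 2039.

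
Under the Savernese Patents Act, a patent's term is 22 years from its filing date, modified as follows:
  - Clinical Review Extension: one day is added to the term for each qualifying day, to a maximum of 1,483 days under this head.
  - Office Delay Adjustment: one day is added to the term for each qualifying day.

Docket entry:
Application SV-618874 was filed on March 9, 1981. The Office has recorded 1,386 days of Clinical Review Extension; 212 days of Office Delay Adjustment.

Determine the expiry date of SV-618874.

July 24, 2007

Base term: filing date + 22 years → 9 March 2003.
Clinical Review Extension: 1386 days (within the 1483-day cap) → +1386 days → 24 December 2006.
Office Delay Adjustment: +212 days → 24 July 2007.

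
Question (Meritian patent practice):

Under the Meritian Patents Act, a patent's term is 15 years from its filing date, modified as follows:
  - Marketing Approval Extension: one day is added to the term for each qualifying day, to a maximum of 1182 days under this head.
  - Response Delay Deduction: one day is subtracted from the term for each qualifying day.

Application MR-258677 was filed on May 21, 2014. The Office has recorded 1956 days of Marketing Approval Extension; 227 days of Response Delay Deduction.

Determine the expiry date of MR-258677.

January 1, 2032

Base term: filing date + 15 years → 21 May 2029.
Marketing Approval Extension: 1956 days claimed exceeds the 1182-day cap, so +1182 days → 15 August 2032.
Response Delay Deduction: −227 days → 1 January 2032.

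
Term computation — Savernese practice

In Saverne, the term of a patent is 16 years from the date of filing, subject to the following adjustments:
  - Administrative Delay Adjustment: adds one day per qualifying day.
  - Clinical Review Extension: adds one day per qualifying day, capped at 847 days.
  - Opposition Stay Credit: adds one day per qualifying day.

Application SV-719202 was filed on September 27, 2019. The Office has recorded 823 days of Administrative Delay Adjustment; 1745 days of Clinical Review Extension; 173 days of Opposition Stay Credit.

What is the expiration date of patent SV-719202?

2040-10-13

Base term: filing date + 16 years → 27 September 2035.
Administrative Delay Adjustment: +823 days → 28 December 2037.
Clinical Review Extension: 1745 days claimed exceeds the 847-day cap, so +847 days → 23 April 2040.
Opposition Stay Credit: +173 days → 13 October 2040.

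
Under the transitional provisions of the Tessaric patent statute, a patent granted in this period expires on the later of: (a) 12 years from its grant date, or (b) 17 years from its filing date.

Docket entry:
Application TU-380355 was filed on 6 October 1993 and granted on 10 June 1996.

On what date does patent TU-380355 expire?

(a) grant + 12 years → 10 June 2008.
(b) filing + 17 years → 6 October 2010.
Later of the two: 6 October 2010.

October 6, 2010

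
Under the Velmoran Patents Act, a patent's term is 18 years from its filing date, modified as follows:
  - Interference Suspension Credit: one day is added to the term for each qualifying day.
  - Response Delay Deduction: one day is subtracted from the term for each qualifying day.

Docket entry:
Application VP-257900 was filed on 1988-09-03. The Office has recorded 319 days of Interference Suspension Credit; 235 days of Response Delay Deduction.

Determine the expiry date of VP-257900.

2006-11-26

Base term: filing date + 18 years → 3 September 2006.
Interference Suspension Credit: +319 days → 19 July 2007.
Response Delay Deduction: −235 days → 26 November 2006.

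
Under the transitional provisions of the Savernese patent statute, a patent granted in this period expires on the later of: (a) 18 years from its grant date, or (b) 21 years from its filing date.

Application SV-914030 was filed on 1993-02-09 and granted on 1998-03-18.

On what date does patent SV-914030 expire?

March 18, 2016

(a) grant + 18 years → 18 March 2016.
(b) filing + 21 years → 9 February 2014.
Later of the two: 18 March 2016.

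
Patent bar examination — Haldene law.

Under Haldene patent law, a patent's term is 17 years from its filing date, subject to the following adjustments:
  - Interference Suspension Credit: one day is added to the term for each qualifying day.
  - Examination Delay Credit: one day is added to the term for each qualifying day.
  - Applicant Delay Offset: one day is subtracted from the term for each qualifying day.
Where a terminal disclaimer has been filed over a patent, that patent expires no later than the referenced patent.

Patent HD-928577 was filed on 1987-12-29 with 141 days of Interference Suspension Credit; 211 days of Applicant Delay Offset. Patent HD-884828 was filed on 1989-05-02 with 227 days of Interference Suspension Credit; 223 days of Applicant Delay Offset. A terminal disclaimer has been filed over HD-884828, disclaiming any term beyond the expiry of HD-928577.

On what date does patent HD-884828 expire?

2004-10-20

Natural term of HD-884828:
  Base: filing + 17 years → 2 May 2006.
  Interference Suspension Credit: +227 days → 15 December 2006.
  Applicant Delay Offset: −223 days → 6 May 2006.
Expiry of referenced patent HD-928577:
  Base: filing + 17 years → 29 December 2004.
  Interference Suspension Credit: +141 days → 19 May 2005.
  Applicant Delay Offset: −211 days → 20 October 2004.
Terminal disclaimer: HD-884828 expires on the earlier of 6 May 2006 and 20 October 2004.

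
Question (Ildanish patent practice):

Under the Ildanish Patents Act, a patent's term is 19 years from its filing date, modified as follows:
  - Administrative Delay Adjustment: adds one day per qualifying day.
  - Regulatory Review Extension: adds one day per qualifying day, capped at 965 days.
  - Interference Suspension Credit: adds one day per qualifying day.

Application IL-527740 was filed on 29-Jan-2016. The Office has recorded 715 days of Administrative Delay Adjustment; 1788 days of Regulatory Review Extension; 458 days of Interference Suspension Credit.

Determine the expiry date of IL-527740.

Base term: filing date + 19 years → 29 January 2035.
Administrative Delay Adjustment: +715 days → 13 January 2037.
Regulatory Review Extension: 1788 days claimed exceeds the 965-day cap, so +965 days → 5 September 2039.
Interference Suspension Credit: +458 days → 6 December 2040.

2040-12-06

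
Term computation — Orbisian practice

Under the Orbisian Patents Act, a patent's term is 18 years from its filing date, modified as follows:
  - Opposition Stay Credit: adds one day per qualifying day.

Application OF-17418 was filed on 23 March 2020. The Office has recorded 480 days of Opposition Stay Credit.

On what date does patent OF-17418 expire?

Base term: filing date + 18 years → 23 March 2038.
Opposition Stay Credit: +480 days → 16 July 2039.

2039-07-16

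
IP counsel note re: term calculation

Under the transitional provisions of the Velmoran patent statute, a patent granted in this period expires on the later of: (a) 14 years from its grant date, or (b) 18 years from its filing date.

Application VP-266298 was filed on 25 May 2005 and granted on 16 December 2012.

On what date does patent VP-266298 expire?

(a) grant + 14 years → 16 December 2026.
(b) filing + 18 years → 25 May 2023.
Later of the two: 16 December 2026.

2026-12-16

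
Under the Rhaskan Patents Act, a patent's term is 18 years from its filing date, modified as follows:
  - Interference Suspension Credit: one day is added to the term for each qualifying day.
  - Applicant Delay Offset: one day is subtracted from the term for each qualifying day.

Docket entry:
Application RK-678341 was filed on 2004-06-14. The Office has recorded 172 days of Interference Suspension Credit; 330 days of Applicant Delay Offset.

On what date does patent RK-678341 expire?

Base term: filing date + 18 years → 14 June 2022.
Interference Suspension Credit: +172 days → 3 December 2022.
Applicant Delay Offset: −330 days → 7 January 2022.

January 7, 2022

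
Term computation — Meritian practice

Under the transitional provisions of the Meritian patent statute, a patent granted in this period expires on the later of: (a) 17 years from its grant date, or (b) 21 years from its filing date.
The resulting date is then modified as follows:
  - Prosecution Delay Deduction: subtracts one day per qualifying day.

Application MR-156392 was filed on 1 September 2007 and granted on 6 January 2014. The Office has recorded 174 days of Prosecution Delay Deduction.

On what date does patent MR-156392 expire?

(a) grant + 17 years → 6 January 2031.
(b) filing + 21 years → 1 September 2028.
Later of the two: 6 January 2031.
Prosecution Delay Deduction: −174 days → 16 July 2030.

July 16, 2030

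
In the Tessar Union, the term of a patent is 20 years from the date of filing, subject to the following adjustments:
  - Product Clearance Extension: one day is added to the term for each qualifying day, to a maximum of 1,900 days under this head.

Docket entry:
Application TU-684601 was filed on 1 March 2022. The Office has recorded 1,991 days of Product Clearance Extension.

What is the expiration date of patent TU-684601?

Base term: filing date + 20 years → 1 March 2042.
Product Clearance Extension: 1991 days claimed exceeds the 1900-day cap, so +1900 days → 14 May 2047.

2047-05-14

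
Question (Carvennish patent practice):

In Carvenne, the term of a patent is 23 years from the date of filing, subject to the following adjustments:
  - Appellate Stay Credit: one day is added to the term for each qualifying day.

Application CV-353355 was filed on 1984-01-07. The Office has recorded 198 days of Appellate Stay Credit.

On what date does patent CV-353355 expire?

July 24, 2007

Base term: filing date + 23 years → 7 January 2007.
Appellate Stay Credit: +198 days → 24 July 2007.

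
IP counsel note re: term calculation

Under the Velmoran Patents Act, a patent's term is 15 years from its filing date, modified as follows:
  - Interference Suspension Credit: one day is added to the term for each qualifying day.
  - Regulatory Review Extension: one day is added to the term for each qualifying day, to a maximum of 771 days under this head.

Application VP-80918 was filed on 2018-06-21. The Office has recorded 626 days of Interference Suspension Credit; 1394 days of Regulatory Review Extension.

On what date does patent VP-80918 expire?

Base term: filing date + 15 years → 21 June 2033.
Interference Suspension Credit: +626 days → 9 March 2035.
Regulatory Review Extension: 1394 days claimed exceeds the 771-day cap, so +771 days → 18 April 2037.

2037-04-18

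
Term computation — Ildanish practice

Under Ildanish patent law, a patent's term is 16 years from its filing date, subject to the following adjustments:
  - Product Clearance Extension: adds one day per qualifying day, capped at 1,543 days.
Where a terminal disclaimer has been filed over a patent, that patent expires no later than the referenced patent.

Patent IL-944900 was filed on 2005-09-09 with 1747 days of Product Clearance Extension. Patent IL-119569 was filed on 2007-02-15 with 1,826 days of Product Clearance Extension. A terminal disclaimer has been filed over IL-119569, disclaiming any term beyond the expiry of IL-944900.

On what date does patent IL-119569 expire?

Natural term of IL-119569:
  Base: filing + 16 years → 15 February 2023.
  Product Clearance Extension: 1826 days claimed exceeds the 1543-day cap, so +1543 days → 8 May 2027.
Expiry of referenced patent IL-944900:
  Base: filing + 16 years → 9 September 2021.
  Product Clearance Extension: 1747 days claimed exceeds the 1543-day cap, so +1543 days → 30 November 2025.
Terminal disclaimer: IL-119569 expires on the earlier of 8 May 2027 and 30 November 2025.

November 30, 2025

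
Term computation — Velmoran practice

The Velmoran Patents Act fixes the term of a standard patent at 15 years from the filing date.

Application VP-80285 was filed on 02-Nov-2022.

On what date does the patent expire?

Filing date + 15 years → 2 November 2037.

2037-11-02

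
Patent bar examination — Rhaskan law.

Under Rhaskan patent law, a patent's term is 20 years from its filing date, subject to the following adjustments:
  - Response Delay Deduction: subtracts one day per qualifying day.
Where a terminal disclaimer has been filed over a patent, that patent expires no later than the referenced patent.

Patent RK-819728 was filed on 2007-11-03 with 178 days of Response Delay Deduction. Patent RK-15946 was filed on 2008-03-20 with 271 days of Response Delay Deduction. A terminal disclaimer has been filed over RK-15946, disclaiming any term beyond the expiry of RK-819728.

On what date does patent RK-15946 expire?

Natural term of RK-15946:
  Base: filing + 20 years → 20 March 2028.
  Response Delay Deduction: −271 days → 23 June 2027.
Expiry of referenced patent RK-819728:
  Base: filing + 20 years → 3 November 2027.
  Response Delay Deduction: −178 days → 9 May 2027.
Terminal disclaimer: RK-15946 expires on the earlier of 23 June 2027 and 9 May 2027.

May 9, 2027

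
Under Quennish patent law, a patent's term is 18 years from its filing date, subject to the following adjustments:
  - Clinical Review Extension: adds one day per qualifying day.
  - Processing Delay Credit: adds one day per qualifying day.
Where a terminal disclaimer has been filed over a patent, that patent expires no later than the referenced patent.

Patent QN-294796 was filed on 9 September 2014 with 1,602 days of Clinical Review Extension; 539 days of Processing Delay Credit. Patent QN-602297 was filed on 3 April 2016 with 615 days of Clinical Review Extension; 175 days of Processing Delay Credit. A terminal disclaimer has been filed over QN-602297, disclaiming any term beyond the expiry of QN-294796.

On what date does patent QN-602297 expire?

June 1, 2036

Natural term of QN-602297:
  Base: filing + 18 years → 3 April 2034.
  Clinical Review Extension: +615 days → 9 December 2035.
  Processing Delay Credit: +175 days → 1 June 2036.
Expiry of referenced patent QN-294796:
  Base: filing + 18 years → 9 September 2032.
  Clinical Review Extension: +1602 days → 28 January 2037.
  Processing Delay Credit: +539 days → 21 July 2038.
Terminal disclaimer: QN-602297 expires on the earlier of 1 June 2036 and 21 July 2038.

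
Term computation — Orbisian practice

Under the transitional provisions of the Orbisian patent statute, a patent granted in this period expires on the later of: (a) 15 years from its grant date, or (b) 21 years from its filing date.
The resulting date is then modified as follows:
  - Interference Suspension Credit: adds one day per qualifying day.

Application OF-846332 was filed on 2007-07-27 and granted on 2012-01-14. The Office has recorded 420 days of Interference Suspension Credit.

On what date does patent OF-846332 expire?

2029-09-20

(a) grant + 15 years → 14 January 2027.
(b) filing + 21 years → 27 July 2028.
Later of the two: 27 July 2028.
Interference Suspension Credit: +420 days → 20 September 2029.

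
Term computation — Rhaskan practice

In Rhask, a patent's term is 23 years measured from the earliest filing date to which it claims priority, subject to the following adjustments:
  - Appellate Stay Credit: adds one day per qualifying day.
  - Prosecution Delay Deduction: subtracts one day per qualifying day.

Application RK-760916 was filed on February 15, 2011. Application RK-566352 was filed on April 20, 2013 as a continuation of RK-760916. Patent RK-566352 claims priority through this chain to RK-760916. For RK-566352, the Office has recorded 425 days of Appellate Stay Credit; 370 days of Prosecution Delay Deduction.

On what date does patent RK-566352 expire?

Earliest priority filing: 15 February 2011.
Base term: 15 February 2011 + 23 years → 15 February 2034.
Appellate Stay Credit: +425 days → 16 April 2035.
Prosecution Delay Deduction: −370 days → 11 April 2034.

2034-04-11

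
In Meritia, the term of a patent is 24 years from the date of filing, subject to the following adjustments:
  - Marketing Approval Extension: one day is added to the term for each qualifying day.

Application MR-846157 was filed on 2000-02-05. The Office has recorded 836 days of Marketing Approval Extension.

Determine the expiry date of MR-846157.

2026-05-21

Base term: filing date + 24 years → 5 February 2024.
Marketing Approval Extension: +836 days → 21 May 2026.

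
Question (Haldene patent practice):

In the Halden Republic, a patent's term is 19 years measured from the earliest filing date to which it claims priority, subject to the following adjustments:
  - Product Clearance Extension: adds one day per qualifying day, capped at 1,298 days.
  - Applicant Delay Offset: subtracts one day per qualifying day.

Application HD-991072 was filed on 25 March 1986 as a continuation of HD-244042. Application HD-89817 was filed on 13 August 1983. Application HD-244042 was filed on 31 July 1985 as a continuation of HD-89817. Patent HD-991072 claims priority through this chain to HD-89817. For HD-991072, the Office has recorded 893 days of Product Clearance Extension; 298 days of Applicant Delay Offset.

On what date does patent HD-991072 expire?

Earliest priority filing: 13 August 1983.
Base term: 13 August 1983 + 19 years → 13 August 2002.
Product Clearance Extension: 893 days (within the 1298-day cap) → +893 days → 22 January 2005.
Applicant Delay Offset: −298 days → 30 March 2004.

March 30, 2004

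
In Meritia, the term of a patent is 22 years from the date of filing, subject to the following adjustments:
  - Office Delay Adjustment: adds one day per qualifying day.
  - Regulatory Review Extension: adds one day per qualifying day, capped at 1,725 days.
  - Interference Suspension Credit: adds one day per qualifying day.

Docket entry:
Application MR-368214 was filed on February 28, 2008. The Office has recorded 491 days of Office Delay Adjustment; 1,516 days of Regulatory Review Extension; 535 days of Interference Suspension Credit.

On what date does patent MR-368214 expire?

2037-02-13

Base term: filing date + 22 years → 28 February 2030.
Office Delay Adjustment: +491 days → 4 July 2031.
Regulatory Review Extension: 1516 days (within the 1725-day cap) → +1516 days → 28 August 2035.
Interference Suspension Credit: +535 days → 13 February 2037.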